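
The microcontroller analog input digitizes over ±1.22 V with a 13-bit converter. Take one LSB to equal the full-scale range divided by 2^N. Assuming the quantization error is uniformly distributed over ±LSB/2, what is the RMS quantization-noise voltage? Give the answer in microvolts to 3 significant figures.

Span: 1.22 V − (-1.22 V) = 2.44 V.
LSB = 2.44 V ÷ 2^13 = 2.44/8192 V = 297.85 µV.
V_rms = LSB/√12 = 297.85 µV / √12 = 86.0 µV.

86.0 µV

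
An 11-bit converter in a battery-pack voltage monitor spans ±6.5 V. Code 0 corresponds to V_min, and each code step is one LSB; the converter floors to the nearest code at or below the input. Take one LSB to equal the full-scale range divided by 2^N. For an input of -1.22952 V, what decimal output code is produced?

830

The full-scale span is 6.5 − (-6.5) = 13 V. LSB = 13 V / 2^11 ≈ 6.348 mV.
(V_in − V_min) × 2^11/range = (-1.22952 − (-6.5)) × 2048/13 = 830.303.
Floor → code = 830.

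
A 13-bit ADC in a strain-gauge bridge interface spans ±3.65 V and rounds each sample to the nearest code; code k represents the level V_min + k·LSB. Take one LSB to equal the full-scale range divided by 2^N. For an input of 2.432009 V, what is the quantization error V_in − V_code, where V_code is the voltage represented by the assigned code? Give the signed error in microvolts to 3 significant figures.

+161 µV

Span: 3.65 V − (-3.65 V) = 7.3 V. LSB = 7.3 V / 2^13 ≈ 0.8911 mV.
(2.432009 − (-3.65)) / LSB = 6.082009 × 8192/7.3 = 6825.1805. Nearest integer: k = 6825.
V_code = V_min + k × range/2^13 = -3.65 + 6825 × 7.3/8192 = 2.431848145 V.
V_in − V_code = 2.432009 − (2.431848145) = +161 µV.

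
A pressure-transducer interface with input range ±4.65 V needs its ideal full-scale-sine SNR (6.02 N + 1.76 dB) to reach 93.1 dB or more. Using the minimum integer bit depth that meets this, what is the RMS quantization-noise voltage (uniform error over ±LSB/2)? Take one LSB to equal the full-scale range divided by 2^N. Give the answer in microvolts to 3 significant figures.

41.0 µV

Full-scale range = 4.65 V − (-4.65 V) = 9.3 V.
6.02 N + 1.76 ≥ 93.1 gives N ≥ 15.173, so the minimum integer is 16.
One LSB is 9.3 V / 65536 = 141.91 µV.
RMS noise = LSB/√12 = 41.0 µV.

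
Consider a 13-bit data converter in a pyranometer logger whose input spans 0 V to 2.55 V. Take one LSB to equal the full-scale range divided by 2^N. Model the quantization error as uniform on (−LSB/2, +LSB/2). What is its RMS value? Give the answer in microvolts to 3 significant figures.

Range is 2.55 V.
LSB = 2.55 V / 2^13 = 311.28 µV.
σ_q = LSB/√12 = 311.28 µV/3.4641 = 89.9 µV.

89.9 µV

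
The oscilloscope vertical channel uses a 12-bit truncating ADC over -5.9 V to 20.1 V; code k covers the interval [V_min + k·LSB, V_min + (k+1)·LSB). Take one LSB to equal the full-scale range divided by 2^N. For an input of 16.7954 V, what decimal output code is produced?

3575

Range = 20.1 − (-5.9) = 26 V. LSB = 26 V / 2^12 ≈ 6.348 mV.
V_in − V_min = 16.7954 − (-5.9) = 22.6954 V.
Divide by LSB: 22.6954 × 4096/26 = 3575.3984.
Truncating gives code 3575.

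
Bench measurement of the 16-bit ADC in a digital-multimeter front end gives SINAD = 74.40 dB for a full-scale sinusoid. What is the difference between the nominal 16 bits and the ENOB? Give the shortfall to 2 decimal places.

3.93 bits

N_eff = (74.40 − 1.76)/6.02 = 12.0664 bits.
16 − 12.0664 = 3.93 bits below nominal.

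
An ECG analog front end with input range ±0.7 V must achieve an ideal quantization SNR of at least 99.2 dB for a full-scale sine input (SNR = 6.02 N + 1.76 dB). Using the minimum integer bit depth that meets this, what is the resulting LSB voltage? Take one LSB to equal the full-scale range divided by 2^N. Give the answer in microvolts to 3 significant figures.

The full-scale span is 0.7 − (-0.7) = 1.4 V.
N ≥ (99.2 − 1.76)/6.02 = 16.186 → N_min = 17.
One LSB is 1.4 V / 131072 = 10.7 µV.

10.7 µV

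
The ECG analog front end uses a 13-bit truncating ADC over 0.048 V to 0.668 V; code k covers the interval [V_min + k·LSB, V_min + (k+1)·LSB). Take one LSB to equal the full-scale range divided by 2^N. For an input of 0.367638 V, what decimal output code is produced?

4223

The full-scale span is 0.668 − (0.048) = 0.62 V. LSB = 0.62 V / 2^13 ≈ 75.68 µV.
(V_in − V_min) × 2^13/range = (0.367638 − (0.048)) × 8192/0.62 = 4223.346.
Floor → code = 4223.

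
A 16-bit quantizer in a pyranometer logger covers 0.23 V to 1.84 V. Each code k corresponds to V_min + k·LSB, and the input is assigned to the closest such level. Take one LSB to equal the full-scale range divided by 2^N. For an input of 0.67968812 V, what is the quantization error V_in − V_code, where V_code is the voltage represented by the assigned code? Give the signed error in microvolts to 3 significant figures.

Range = 1.84 − (0.23) = 1.61 V. LSB = 1.61 V / 2^16 ≈ 24.57 µV.
(V_in − V_min)/LSB = (0.67968812 − (0.23)) × 65536/1.61 = 18304.8203 → nearest code k = 18305.
Reconstructed level: 0.23 + 18305 × 1.61/65536 V = 0.67969253540 V.
V_in − V_code = 0.67968812 − (0.67969253540) = −4.42 µV.

−4.42 µV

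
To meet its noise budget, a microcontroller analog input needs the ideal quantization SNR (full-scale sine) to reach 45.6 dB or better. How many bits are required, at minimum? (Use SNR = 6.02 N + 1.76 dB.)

8 bits

N ≥ (45.6 − 1.76)/6.02 = 7.282 → N_min = 8.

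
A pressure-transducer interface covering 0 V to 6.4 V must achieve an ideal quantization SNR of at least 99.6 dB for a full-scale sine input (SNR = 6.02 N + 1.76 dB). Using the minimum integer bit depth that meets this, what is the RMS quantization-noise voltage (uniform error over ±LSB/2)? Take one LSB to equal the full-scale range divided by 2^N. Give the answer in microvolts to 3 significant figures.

Span = 6.4 V.
Solving 6.02 N ≥ 99.6 − 1.76: N ≥ 16.252. Round up → N = 17.
Step size = 6.4/131072 V = 48.828 µV.
RMS noise = LSB/√12 = 14.1 µV.

14.1 µV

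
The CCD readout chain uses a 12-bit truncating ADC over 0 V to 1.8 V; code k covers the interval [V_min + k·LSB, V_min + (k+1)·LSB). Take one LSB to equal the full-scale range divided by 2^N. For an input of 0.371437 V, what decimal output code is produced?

845

Range is 1.8 V. LSB = 1.8 V / 2^12 ≈ 439.5 µV.
code = ⌊(V_in − V_min)/LSB⌋ = ⌊(V_in − V_min) × 2^12 / range⌋
     = ⌊(0.371437 − (0)) × 4096 / 1.8⌋ = ⌊0.371437 × 4096/1.8⌋
     = ⌊845.226⌋ = 845.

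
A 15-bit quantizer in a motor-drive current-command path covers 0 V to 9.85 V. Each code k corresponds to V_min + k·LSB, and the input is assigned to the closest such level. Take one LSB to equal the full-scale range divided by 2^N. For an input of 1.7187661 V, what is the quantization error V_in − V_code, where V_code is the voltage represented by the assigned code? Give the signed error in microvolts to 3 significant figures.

Full-scale range = 9.85 V. LSB = 9.85 V / 2^15 ≈ 300.6 µV.
(1.7187661 − (0)) / LSB = 1.7187661 × 32768/9.85 = 5717.8201. Nearest integer: k = 5718.
V_code = V_min + k × range/2^15 = 0 + 5718 × 9.85/32768 = 1.7188201904 V.
V_in − V_code = 1.7187661 − (1.7188201904) = −54.1 µV.

−54.1 µV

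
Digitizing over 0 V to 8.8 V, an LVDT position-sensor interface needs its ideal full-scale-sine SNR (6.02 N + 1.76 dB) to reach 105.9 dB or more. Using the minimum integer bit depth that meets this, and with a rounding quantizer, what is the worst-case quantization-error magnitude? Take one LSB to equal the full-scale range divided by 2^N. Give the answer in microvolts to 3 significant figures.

16.8 µV

Span = 8.8 V.
6.02 N + 1.76 ≥ 105.9 gives N ≥ 17.299, so the minimum integer is 18.
LSB = 8.8 V ÷ 2^18 = 8.8/262144 V = 33.569 µV.
Max error for round-to-nearest is LSB/2 = 16.8 µV.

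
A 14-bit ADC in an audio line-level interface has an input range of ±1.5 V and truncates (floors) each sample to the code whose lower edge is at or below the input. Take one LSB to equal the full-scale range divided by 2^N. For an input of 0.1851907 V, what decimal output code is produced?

Full-scale range = 1.5 V − (-1.5 V) = 3 V. LSB = 3 V / 2^14 ≈ 183.1 µV.
code = ⌊(V_in − V_min)/LSB⌋ = ⌊(V_in − V_min) × 2^14 / range⌋
     = ⌊(0.1851907 − (-1.5)) × 16384 / 3⌋ = ⌊1.6851907 × 16384/3⌋
     = ⌊9203.388⌋ = 9203.

9203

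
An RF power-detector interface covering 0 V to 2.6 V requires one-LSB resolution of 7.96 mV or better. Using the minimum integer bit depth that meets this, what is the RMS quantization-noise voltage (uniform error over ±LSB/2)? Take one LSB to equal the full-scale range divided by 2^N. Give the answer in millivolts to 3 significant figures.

1.47 mV

Span = 2.6 V.
Levels needed ≥ 2.6/7.96 mV = 326.6. 2^9 = 512 suffices, so N_min = 9.
LSB = 2.6 V / 2^9 = 5.0781 mV.
σ_q = LSB/√12 = 5.0781 mV/3.4641 = 1.47 mV.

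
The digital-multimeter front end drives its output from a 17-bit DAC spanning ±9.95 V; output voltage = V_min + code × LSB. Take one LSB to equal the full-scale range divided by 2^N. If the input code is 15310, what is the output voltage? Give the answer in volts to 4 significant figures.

Span: 9.95 V − (-9.95 V) = 19.9 V. LSB = 19.9 V / 2^17.
V_out = V_min + code × LSB = -9.95 V + 15310 × 19.9 V / 131072
      = -9.95 V + 2.32444 V = -7.62556 V.

-7.626 V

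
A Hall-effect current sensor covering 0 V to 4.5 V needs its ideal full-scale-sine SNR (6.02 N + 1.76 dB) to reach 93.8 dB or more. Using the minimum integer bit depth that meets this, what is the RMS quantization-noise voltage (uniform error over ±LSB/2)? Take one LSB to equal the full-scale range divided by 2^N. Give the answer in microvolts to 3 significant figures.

19.8 µV

Span = 4.5 V.
N ≥ (93.8 − 1.76)/6.02 = 15.289 → N_min = 16.
LSB = 4.5 V / 2^16 = 68.665 µV.
σ_q = LSB/√12 = 68.665 µV/3.4641 = 19.8 µV.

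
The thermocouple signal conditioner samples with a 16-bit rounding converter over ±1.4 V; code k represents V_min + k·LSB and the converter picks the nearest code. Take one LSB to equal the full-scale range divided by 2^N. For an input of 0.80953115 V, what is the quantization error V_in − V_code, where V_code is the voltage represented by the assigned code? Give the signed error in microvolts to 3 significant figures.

−14.7 µV

The full-scale span is 1.4 − (-1.4) = 2.8 V. LSB = 2.8 V / 2^16 ≈ 42.72 µV.
Position in LSBs: (0.80953115 − (-1.4)) × 65536/2.8 = 51715.6548; rounding gives k = 51716.
V_code = -1.4 + (51716/65536) × 2.8 = 0.80954589844 V.
V_in − V_code = 0.80953115 − (0.80954589844) = −14.7 µV.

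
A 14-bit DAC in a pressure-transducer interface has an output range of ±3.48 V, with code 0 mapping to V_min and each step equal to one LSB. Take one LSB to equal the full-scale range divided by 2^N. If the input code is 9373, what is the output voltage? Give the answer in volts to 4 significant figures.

0.5017 V

Span: 3.48 V − (-3.48 V) = 6.96 V. LSB = 6.96 V / 2^14.
Output = V_min + (9373/16384) × range = -3.48 + 0.572083 × 6.96 V
      = -3.48 V + 3.98169 V = 0.501694 V.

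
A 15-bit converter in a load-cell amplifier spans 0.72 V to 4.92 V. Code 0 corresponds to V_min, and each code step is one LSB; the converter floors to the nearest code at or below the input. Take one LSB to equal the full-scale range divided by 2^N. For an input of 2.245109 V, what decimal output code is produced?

11898

Range = 4.92 − (0.72) = 4.2 V. LSB = 4.2 V / 2^15 ≈ 128.2 µV.
code = ⌊(V_in − V_min)/LSB⌋ = ⌊(V_in − V_min) × 2^15 / range⌋
     = ⌊(2.245109 − (0.72)) × 32768 / 4.2⌋ = ⌊1.525109 × 32768/4.2⌋
     = ⌊11898.755⌋ = 11898.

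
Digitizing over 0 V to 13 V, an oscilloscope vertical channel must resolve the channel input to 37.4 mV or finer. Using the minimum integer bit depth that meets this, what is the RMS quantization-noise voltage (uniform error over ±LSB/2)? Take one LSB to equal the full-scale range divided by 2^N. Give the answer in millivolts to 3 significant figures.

7.33 mV

Span = 13 V.
Required number of levels: 13/37.4 mV = 347.59; smallest N with 2^N ≥ that is 9.
Step size = 13/512 V = 25.391 mV.
V_rms = LSB/√12 = 7.33 mV.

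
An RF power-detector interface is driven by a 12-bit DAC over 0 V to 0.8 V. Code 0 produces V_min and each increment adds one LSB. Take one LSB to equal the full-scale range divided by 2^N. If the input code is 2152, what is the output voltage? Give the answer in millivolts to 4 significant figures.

420.3 mV

Range is 0.8 V. LSB = 0.8 V / 2^12.
V_out = 0 + 2152 × (0.8/4096) V
      = 0 V + 0.420313 V = 0.420313 V.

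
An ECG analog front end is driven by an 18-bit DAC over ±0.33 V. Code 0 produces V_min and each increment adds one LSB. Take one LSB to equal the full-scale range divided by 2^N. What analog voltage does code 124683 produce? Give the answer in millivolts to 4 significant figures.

-16.09 mV

Full-scale range = 0.33 V − (-0.33 V) = 0.66 V. LSB = 0.66 V / 2^18.
V_out = -0.33 + 124683 × (0.66/262144) V
      = -0.33 V + 0.313914 V = -0.0160856 V.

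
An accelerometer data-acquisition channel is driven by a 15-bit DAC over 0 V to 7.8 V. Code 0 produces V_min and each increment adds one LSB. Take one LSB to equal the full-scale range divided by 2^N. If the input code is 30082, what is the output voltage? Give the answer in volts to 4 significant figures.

7.161 V

V_FS = 7.8 V. LSB = 7.8 V / 2^15.
Output = V_min + (30082/32768) × range = 0 + 0.918030 × 7.8 V
      = 0 V + 7.16063 V = 7.16063 V.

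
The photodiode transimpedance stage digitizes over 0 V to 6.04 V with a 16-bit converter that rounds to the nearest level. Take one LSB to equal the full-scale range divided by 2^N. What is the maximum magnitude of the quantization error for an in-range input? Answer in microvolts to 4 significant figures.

V_FS = 6.04 V.
One LSB is 6.04 V / 65536 = 92.1631 µV.
Worst-case error for round-to-nearest is half an LSB: 46.08 µV.

46.08 µV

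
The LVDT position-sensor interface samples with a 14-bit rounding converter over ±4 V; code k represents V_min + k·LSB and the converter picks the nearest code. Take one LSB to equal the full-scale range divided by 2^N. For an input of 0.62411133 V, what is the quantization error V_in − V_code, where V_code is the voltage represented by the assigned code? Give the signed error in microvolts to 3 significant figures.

Range = 4 − (-4) = 8 V. LSB = 8 V / 2^14 ≈ 488.3 µV.
(0.62411133 − (-4)) / LSB = 4.62411133 × 16384/8 = 9470.1800. Nearest integer: k = 9470.
V_code = -4 + (9470/16384) × 8 = 0.62402343750 V.
Error = V_in − V_code = 0.62411133 − (0.62402343750) = +87.9 µV.

+87.9 µV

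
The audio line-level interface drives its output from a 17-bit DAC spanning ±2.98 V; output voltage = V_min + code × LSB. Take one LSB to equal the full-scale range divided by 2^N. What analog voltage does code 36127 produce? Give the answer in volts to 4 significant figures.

Span: 2.98 V − (-2.98 V) = 5.96 V. LSB = 5.96 V / 2^17.
V_out = V_min + code × LSB = -2.98 V + 36127 × 5.96 V / 131072
      = -2.98 + 1.64274 = -1.33726 V.

-1.337 V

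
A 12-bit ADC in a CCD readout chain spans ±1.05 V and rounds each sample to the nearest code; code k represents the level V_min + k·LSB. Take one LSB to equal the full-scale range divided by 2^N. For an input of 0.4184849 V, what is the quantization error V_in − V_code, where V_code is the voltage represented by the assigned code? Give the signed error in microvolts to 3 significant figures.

+126 µV

Range = 1.05 − (-1.05) = 2.1 V. LSB = 2.1 V / 2^12 ≈ 0.5127 mV.
(V_in − V_min)/LSB = (0.4184849 − (-1.05)) × 4096/2.1 = 2864.2448 → nearest code k = 2864.
V_code = V_min + k × range/2^12 = -1.05 + 2864 × 2.1/4096 = 0.4183593750 V.
V_in − V_code = 0.4184849 − (0.4183593750) = +126 µV.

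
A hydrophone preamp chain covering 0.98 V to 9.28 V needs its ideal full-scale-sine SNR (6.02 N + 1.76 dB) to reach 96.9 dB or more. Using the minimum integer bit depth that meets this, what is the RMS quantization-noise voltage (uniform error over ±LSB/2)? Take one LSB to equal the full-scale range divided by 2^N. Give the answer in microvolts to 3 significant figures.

Range = 9.28 − (0.98) = 8.3 V.
Required N = ⌈(96.9 − 1.76)/6.02⌉ = ⌈15.804⌉ = 16.
LSB = 8.3 V ÷ 2^16 = 8.3/65536 V = 126.65 µV.
σ_q = LSB/√12 = 126.65 µV/3.4641 = 36.6 µV.

36.6 µV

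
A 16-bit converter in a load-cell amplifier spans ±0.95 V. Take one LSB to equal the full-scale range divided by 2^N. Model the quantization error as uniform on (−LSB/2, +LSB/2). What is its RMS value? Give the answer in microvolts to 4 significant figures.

Span: 0.95 V − (-0.95 V) = 1.9 V.
One LSB is 1.9 V / 65536 = 28.9917 µV.
For a uniform distribution on [−LSB/2, +LSB/2], V_rms = LSB/√12 = 28.9917 µV/3.4641 = 8.369 µV.

8.369 µV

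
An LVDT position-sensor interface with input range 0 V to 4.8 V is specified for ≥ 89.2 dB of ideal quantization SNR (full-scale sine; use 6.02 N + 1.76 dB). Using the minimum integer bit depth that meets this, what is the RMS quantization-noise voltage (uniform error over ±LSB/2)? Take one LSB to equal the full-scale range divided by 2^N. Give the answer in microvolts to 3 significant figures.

42.3 µV

V_FS = 4.8 V.
6.02 N + 1.76 ≥ 89.2 gives N ≥ 14.525, so the minimum integer is 15.
One LSB is 4.8 V / 32768 = 146.48 µV.
σ_q = LSB/√12 = 146.48 µV/3.4641 = 42.3 µV.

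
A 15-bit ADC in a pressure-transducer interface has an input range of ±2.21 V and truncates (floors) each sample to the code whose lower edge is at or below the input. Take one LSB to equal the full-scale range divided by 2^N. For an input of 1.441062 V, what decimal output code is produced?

27067

The full-scale span is 2.21 − (-2.21) = 4.42 V. LSB = 4.42 V / 2^15 ≈ 134.9 µV.
(V_in − V_min) × 2^15/range = (1.441062 − (-2.21)) × 32768/4.42 = 27067.421.
Floor → code = 27067.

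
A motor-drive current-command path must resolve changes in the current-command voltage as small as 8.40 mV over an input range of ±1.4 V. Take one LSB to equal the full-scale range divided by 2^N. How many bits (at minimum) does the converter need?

The full-scale span is 1.4 − (-1.4) = 2.8 V.
Required number of levels: 2.8/8.40 mV = 333.33; smallest N with 2^N ≥ that is 9.

9 bits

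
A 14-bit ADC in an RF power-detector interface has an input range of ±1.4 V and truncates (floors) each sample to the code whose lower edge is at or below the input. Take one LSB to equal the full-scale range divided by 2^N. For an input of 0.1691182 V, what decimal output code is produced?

Range = 1.4 − (-1.4) = 2.8 V. LSB = 2.8 V / 2^14 ≈ 170.9 µV.
V_in − V_min = 0.1691182 − (-1.4) = 1.5691182 V.
Divide by LSB: 1.5691182 × 16384/2.8 = 9181.5831.
Truncating gives code 9181.

9181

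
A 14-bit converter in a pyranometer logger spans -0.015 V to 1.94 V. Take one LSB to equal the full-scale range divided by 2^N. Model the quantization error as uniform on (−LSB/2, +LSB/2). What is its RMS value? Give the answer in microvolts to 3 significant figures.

Range = 1.94 − (-0.015) = 1.955 V.
One LSB is 1.955 V / 16384 = 119.32 µV.
V_rms = LSB/√12 = 119.32 µV / √12 = 34.4 µV.

34.4 µV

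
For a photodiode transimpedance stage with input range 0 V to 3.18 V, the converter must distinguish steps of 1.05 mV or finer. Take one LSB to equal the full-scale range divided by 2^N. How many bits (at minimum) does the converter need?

Full-scale range = 3.18 V.
Levels needed ≥ 3.18/1.05 mV = 3029. 2^12 = 4096 suffices, so N_min = 12.

12 bits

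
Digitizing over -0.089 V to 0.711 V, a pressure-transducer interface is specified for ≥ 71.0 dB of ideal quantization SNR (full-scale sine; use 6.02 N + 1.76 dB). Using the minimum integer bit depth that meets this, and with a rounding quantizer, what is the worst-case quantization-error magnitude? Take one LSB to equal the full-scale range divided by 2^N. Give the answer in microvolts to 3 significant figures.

Span: 0.711 V − (-0.089 V) = 0.8 V.
6.02 N + 1.76 ≥ 71.0 gives N ≥ 11.502, so the minimum integer is 12.
LSB = 0.8 V / 2^12 = 195.31 µV.
|e|_max = LSB/2 = 97.7 µV.

97.7 µV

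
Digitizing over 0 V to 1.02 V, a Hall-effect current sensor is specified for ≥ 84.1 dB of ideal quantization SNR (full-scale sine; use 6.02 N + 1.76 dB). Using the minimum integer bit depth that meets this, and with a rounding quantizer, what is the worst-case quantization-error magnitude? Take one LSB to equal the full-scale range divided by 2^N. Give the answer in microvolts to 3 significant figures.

31.1 µV

V_FS = 1.02 V.
Required N = ⌈(84.1 − 1.76)/6.02⌉ = ⌈13.678⌉ = 14.
Step size = 1.02/16384 V = 62.256 µV.
Half an LSB is 31.1 µV.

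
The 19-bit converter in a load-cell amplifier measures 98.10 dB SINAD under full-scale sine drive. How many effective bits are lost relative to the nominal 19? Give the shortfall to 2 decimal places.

N_eff = (98.10 − 1.76)/6.02 = 16.0033 bits.
19 − 16.0033 = 3.00 bits below nominal.

3.00 bits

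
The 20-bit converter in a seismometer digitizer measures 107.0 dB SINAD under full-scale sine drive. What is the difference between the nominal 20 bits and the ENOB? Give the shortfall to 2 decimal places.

ENOB = (SINAD − 1.76)/6.02 = (107.0 − 1.76)/6.02 = 17.4817 bits.
Lost resolution: 20 − 17.4817 = 2.5183 bits.

2.52 bits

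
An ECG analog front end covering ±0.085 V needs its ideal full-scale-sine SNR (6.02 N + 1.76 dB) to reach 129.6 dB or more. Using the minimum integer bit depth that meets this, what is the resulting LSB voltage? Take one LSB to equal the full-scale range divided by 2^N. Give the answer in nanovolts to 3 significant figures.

Range = 0.085 − (-0.085) = 0.17 V.
Solving 6.02 N ≥ 129.6 − 1.76: N ≥ 21.236. Round up → N = 22.
Step size = 0.17/4194304 V = 40.5 nV.

40.5 nV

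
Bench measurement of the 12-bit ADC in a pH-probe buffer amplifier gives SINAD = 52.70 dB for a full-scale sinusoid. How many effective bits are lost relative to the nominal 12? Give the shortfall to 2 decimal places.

3.54 bits

N_eff = (52.70 − 1.76)/6.02 = 8.4618 bits.
Shortfall = 12 − 8.4618 = 3.5382 bits.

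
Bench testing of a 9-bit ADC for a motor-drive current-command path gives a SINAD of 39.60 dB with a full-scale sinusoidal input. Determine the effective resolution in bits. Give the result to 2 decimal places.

6.29 bits

ENOB = (39.60 − 1.76)/6.02 = 6.2857 bits.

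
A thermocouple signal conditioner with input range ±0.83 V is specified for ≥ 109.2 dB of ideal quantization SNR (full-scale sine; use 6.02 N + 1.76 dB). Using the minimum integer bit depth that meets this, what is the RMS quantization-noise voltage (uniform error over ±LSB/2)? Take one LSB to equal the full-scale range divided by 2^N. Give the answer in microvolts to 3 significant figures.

1.83 µV

Full-scale range = 0.83 V − (-0.83 V) = 1.66 V.
Required N = ⌈(109.2 − 1.76)/6.02⌉ = ⌈17.847⌉ = 18.
Step size = 1.66/262144 V = 6.3324 µV.
V_rms = LSB/√12 = 1.83 µV.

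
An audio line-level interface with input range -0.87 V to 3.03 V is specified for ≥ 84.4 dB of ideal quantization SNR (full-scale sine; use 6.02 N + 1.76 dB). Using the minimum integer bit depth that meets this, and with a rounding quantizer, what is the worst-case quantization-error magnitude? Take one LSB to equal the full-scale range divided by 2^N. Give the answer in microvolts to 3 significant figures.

Range = 3.03 − (-0.87) = 3.9 V.
N ≥ (84.4 − 1.76)/6.02 = 13.728 → N_min = 14.
Step size = 3.9/16384 V = 238.04 µV.
Half an LSB is 119 µV.

119 µV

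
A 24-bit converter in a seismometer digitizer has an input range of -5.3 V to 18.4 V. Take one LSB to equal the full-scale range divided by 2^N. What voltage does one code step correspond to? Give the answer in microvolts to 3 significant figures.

1.41 µV

Range = 18.4 − (-5.3) = 23.7 V.
Number of codes = 2^24 = 16777216.
LSB = 23.7 V ÷ 2^24 = 23.7/16777216 V = 1.41 µV.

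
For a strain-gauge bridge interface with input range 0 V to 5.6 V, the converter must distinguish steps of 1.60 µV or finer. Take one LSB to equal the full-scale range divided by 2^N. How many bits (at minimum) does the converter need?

Full-scale range = 5.6 V.
Levels needed ≥ 5.6/1.60 µV = 3.500e6. 2^22 = 4194304 suffices, so N_min = 22.

22 bits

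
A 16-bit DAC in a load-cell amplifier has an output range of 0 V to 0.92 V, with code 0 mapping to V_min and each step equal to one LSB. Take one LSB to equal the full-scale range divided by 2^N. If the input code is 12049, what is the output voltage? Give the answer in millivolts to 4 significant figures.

169.1 mV

V_FS = 0.92 V. LSB = 0.92 V / 2^16.
V_out = 0 + 12049 × (0.92/65536) V
      = 0 + 0.169145 = 0.169145 V.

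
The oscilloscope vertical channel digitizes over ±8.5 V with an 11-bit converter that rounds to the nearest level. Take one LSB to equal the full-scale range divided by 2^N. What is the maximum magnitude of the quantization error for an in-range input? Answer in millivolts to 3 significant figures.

Span: 8.5 V − (-8.5 V) = 17 V.
LSB = 17 V / 2^11 = 8.3008 mV.
Worst-case error for round-to-nearest is half an LSB: 4.15 mV.

4.15 mV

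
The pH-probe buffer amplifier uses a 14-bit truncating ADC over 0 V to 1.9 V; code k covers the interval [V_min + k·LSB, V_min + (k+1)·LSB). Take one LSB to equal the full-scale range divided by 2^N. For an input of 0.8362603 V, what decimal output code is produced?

7211

Range is 1.9 V. LSB = 1.9 V / 2^14 ≈ 116.0 µV.
V_in − V_min = 0.8362603 − (0) = 0.8362603 V.
Divide by LSB: 0.8362603 × 16384/1.9 = 7211.2046.
Truncating gives code 7211.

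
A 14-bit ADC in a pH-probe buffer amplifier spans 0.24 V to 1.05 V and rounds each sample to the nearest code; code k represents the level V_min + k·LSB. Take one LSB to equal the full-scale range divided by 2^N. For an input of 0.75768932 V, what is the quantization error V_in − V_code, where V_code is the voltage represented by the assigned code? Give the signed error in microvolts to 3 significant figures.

Full-scale range = 1.05 V − (0.24 V) = 0.81 V. LSB = 0.81 V / 2^14 ≈ 49.44 µV.
Position in LSBs: (0.75768932 − (0.24)) × 16384/0.81 = 10471.3850; rounding gives k = 10471.
V_code = 0.24 + (10471/16384) × 0.81 = 0.75767028809 V.
Error = V_in − V_code = 0.75768932 − (0.75767028809) = +19.0 µV.

+19.0 µV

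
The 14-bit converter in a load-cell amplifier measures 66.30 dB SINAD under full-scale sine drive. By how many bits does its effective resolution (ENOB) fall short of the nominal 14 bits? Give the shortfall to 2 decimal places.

N_eff = (66.30 − 1.76)/6.02 = 10.7209 bits.
Lost resolution: 14 − 10.7209 = 3.2791 bits.

3.28 bits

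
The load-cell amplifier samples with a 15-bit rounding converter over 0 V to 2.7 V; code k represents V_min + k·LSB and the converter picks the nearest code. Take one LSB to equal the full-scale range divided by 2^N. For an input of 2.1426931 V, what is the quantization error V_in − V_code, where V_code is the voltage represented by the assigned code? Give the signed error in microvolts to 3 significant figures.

+29.5 µV

Span = 2.7 V. LSB = 2.7 V / 2^15 ≈ 82.40 µV.
(2.1426931 − (0)) / LSB = 2.1426931 × 32768/2.7 = 26004.3583. Nearest integer: k = 26004.
Reconstructed level: 0 + 26004 × 2.7/32768 V = 2.1426635742 V.
Error = V_in − V_code = 2.1426931 − (2.1426635742) = +29.5 µV.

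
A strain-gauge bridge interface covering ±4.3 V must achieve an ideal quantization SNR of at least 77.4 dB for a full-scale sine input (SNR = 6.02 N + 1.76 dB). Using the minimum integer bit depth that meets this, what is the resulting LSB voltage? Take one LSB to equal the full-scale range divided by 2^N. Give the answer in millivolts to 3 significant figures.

1.05 mV

Full-scale range = 4.3 V − (-4.3 V) = 8.6 V.
N ≥ (77.4 − 1.76)/6.02 = 12.565 → N_min = 13.
LSB = 8.6 V / 2^13 = 1.05 mV.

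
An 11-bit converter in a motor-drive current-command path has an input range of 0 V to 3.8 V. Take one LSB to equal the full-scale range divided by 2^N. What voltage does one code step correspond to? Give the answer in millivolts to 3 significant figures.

1.86 mV

V_FS = 3.8 V.
Number of codes = 2^11 = 2048.
LSB = 3.8 V / 2^11 = 1.86 mV.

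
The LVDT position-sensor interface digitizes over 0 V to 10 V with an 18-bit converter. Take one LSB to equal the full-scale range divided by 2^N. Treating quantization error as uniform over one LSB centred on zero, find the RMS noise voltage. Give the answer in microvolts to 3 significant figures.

11.0 µV

Span = 10 V.
One LSB is 10 V / 262144 = 38.147 µV.
σ_q = LSB/√12 = 38.147 µV/3.4641 = 11.0 µV.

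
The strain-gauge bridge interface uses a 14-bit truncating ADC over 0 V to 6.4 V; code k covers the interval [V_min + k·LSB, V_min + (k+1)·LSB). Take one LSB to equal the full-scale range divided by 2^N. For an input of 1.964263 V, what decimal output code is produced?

Range is 6.4 V. LSB = 6.4 V / 2^14 ≈ 390.6 µV.
V_in − V_min = 1.964263 − (0) = 1.964263 V.
Divide by LSB: 1.964263 × 16384/6.4 = 5028.5133.
Truncating gives code 5028.

5028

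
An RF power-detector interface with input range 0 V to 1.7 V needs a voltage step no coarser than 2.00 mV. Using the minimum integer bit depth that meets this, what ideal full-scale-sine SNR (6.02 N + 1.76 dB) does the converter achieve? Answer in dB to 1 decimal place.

62.0 dB

Span = 1.7 V.
Levels needed ≥ 1.7/2.00 mV = 850.0. 2^10 = 1024 suffices, so N_min = 10.
Ideal SNR at N = 10: 6.02·10 + 1.76 = 62.0 dB.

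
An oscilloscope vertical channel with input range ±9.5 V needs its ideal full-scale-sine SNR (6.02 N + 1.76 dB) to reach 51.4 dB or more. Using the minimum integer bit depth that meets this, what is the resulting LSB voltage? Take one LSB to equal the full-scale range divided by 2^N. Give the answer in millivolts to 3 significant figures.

37.1 mV

Span: 9.5 V − (-9.5 V) = 19 V.
Required N = ⌈(51.4 − 1.76)/6.02⌉ = ⌈8.246⌉ = 9.
LSB = 19 V / 2^9 = 37.1 mV.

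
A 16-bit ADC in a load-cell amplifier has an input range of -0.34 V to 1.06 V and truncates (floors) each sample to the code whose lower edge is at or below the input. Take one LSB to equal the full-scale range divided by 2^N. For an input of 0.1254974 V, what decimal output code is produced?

21790

The full-scale span is 1.06 − (-0.34) = 1.4 V. LSB = 1.4 V / 2^16 ≈ 21.36 µV.
code = ⌊(V_in − V_min)/LSB⌋ = ⌊(V_in − V_min) × 2^16 / range⌋
     = ⌊(0.1254974 − (-0.34)) × 65536 / 1.4⌋ = ⌊0.4654974 × 65536/1.4⌋
     = ⌊21790.598⌋ = 21790.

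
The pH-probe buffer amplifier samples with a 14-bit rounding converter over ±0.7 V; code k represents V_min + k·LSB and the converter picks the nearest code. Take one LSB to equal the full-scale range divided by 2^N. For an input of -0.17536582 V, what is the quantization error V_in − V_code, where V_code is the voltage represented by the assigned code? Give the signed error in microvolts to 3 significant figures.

Full-scale range = 0.7 V − (-0.7 V) = 1.4 V. LSB = 1.4 V / 2^14 ≈ 85.45 µV.
Position in LSBs: (-0.17536582 − (-0.7)) × 16384/1.4 = 6139.7189; rounding gives k = 6140.
V_code = -0.7 + (6140/16384) × 1.4 = -0.17534179688 V.
e = -0.17536582 − (-0.17534179688) = −24.0 µV.

−24.0 µV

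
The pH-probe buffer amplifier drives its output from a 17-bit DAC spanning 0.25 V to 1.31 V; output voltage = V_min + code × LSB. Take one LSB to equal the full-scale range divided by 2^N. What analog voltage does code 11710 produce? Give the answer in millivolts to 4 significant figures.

The full-scale span is 1.31 − (0.25) = 1.06 V. LSB = 1.06 V / 2^17.
Output = V_min + (11710/131072) × range = 0.25 + 0.0893402 × 1.06 V
      = 0.25 V + 0.0947006 V = 0.344701 V.

344.7 mV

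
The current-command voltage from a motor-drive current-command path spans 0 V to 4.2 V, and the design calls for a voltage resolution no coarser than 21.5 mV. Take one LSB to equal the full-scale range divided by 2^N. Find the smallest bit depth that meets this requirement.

8 bits

V_FS = 4.2 V.
Levels needed ≥ 4.2/21.5 mV = 195.3. 2^8 = 256 suffices, so N_min = 8.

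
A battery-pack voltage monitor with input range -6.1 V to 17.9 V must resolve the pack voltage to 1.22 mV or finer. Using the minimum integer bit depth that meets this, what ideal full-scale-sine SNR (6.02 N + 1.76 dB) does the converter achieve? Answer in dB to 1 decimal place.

92.1 dB

Full-scale range = 17.9 V − (-6.1 V) = 24 V.
Need 2^N ≥ 24 V / 1.22 mV = 19670 → N_min = 15.
SNR = 6.02 × 15 + 1.76 = 92.06 dB.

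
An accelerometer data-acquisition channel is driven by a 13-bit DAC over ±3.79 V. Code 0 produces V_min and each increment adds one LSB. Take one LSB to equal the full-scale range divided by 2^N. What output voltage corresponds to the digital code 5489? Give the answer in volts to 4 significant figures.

1.289 V

Range = 3.79 − (-3.79) = 7.58 V. LSB = 7.58 V / 2^13.
Output = V_min + (5489/8192) × range = -3.79 + 0.670044 × 7.58 V
      = -3.79 V + 5.07893 V = 1.28893 V.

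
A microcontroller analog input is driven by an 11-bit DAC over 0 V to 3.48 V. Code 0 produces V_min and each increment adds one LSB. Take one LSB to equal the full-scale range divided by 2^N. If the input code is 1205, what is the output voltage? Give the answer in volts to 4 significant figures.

2.048 V

Span = 3.48 V. LSB = 3.48 V / 2^11.
V_out = V_min + code × LSB = 0 V + 1205 × 3.48 V / 2048
      = 0 V + 2.04756 V = 2.04756 V.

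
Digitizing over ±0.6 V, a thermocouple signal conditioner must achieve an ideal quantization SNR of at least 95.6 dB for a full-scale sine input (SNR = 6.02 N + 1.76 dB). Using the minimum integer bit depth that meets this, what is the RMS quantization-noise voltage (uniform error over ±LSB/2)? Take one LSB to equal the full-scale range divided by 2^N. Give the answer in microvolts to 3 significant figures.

Range = 0.6 − (-0.6) = 1.2 V.
Required N = ⌈(95.6 − 1.76)/6.02⌉ = ⌈15.588⌉ = 16.
LSB = 1.2 V / 2^16 = 18.311 µV.
V_rms = LSB/√12 = 5.29 µV.

5.29 µV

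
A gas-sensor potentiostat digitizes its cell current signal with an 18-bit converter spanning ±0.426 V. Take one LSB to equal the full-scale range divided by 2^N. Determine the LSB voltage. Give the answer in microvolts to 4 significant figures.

3.250 µV

Span: 0.426 V − (-0.426 V) = 0.852 V.
2^18 = 262144 levels.
LSB = 0.852 V ÷ 2^18 = 0.852/262144 V = 3.250 µV.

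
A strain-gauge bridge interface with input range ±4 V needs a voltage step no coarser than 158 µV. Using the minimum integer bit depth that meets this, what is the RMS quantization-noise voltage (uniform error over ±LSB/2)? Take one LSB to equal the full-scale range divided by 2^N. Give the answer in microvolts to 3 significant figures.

The full-scale span is 4 − (-4) = 8 V.
8 V / 158 µV = 50630. Since 2^15 = 32768 and 2^16 = 65536, N = 16.
One LSB is 8 V / 65536 = 122.07 µV.
V_rms = LSB/√12 = 35.2 µV.

35.2 µV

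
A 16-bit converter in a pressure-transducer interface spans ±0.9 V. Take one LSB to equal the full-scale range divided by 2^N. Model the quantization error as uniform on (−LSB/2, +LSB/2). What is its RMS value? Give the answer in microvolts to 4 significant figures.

Range = 0.9 − (-0.9) = 1.8 V.
Step size = 1.8/65536 V = 27.4658 µV.
V_rms = LSB/√12 = 27.4658 µV / √12 = 7.929 µV.

7.929 µV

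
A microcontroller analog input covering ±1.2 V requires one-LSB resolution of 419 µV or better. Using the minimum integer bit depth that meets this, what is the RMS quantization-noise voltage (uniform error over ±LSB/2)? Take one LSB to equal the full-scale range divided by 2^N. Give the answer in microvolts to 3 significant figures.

84.6 µV

Span: 1.2 V − (-1.2 V) = 2.4 V.
2.4 V / 419 µV = 5728. Since 2^12 = 4096 and 2^13 = 8192, N = 13.
LSB = 2.4 V / 2^13 = 292.97 µV.
V_rms = LSB/√12 = 84.6 µV.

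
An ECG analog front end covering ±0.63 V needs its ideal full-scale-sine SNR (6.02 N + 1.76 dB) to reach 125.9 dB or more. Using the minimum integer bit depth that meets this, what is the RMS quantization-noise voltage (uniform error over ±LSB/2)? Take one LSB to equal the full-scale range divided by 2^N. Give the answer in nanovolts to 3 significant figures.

The full-scale span is 0.63 − (-0.63) = 1.26 V.
6.02 N + 1.76 ≥ 125.9 gives N ≥ 20.621, so the minimum integer is 21.
LSB = 1.26 V ÷ 2^21 = 1.26/2097152 V = 0.60081 µV.
σ_q = LSB/√12 = 0.60081 µV/3.4641 = 173 nV.

173 nV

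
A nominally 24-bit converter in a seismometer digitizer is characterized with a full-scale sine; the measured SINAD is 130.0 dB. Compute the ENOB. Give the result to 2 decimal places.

(130.0 − 1.76) / 6.02 = 128.24/6.02 = 21.3023 effective bits.

21.30 bits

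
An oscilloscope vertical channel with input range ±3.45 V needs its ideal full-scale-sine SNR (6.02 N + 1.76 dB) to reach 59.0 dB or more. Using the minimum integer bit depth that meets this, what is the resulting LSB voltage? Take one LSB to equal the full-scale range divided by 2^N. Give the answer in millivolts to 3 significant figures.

The full-scale span is 3.45 − (-3.45) = 6.9 V.
6.02 N + 1.76 ≥ 59.0 gives N ≥ 9.508, so the minimum integer is 10.
Step size = 6.9/1024 V = 6.74 mV.

6.74 mV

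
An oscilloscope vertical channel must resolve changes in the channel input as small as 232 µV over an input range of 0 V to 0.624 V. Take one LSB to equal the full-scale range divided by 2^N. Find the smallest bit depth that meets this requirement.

12 bits

Span = 0.624 V.
Need 2^N ≥ 0.624 V / 232 µV = 2690 → N_min = 12.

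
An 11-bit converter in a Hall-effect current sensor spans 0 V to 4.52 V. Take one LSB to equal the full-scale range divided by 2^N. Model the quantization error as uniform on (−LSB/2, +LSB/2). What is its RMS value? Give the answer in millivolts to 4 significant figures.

V_FS = 4.52 V.
LSB = 4.52 V ÷ 2^11 = 4.52/2048 V = 2.20703 mV.
V_rms = LSB/√12 = 2.20703 mV / √12 = 0.6371 mV.

0.6371 mV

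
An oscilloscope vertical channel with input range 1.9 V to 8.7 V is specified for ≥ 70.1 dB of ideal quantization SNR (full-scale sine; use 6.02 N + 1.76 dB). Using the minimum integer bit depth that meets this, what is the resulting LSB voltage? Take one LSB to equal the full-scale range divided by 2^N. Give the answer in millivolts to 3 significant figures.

The full-scale span is 8.7 − (1.9) = 6.8 V.
Solving 6.02 N ≥ 70.1 − 1.76: N ≥ 11.352. Round up → N = 12.
LSB = 6.8 V ÷ 2^12 = 6.8/4096 V = 1.66 mV.

1.66 mV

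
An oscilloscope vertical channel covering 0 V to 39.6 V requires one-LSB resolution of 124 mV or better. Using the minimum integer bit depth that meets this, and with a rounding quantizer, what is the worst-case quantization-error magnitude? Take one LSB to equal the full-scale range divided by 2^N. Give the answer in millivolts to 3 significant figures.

Range is 39.6 V.
39.6 V / 124 mV = 319.4. Since 2^8 = 256 and 2^9 = 512, N = 9.
Step size = 39.6/512 V = 77.344 mV.
|e|_max = LSB/2 = 38.7 mV.

38.7 mV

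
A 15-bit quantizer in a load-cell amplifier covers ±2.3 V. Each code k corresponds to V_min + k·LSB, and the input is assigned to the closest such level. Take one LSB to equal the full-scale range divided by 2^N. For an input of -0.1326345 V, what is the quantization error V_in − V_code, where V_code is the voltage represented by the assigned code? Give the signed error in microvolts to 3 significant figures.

+25.4 µV

Range = 2.3 − (-2.3) = 4.6 V. LSB = 4.6 V / 2^15 ≈ 140.4 µV.
(-0.1326345 − (-2.3)) / LSB = 2.1673655 × 32768/4.6 = 15439.1810. Nearest integer: k = 15439.
V_code = V_min + k × range/2^15 = -2.3 + 15439 × 4.6/32768 = -0.13265991211 V.
V_in − V_code = -0.1326345 − (-0.13265991211) = +25.4 µV.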